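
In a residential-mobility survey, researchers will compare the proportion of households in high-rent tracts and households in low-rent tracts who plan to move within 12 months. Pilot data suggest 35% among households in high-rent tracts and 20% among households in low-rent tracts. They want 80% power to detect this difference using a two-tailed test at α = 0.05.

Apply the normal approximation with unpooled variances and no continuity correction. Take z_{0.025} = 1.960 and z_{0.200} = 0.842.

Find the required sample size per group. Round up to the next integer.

n = 136 per group

n = (z_{α/2} + z_β)² · [p₁(1−p₁) + p₂(1−p₂)] / (p₁ − p₂)²
  = (1.960 + 0.842)² · (0.35·0.65 + 0.20·0.80) / (0.15)²
  = (2.802)² · (0.2275 + 0.1600) / 0.0225
  = 7.8512 · 0.3875 / 0.0225
  = 135.22
Round up → n = 136 per group.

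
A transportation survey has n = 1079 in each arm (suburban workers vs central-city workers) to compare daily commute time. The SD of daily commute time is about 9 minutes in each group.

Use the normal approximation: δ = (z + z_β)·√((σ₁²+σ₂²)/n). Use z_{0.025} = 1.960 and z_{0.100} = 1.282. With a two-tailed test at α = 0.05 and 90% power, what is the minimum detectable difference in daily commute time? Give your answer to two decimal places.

δ = (z_{α/2} + z_β) · √((σ₁²+σ₂²)/n)
  = (1.960 + 1.282) · √(162/1079)
  = 3.242 · √0.15014
  = 3.242 · 0.3875
  = 1.2562

Minimum detectable difference ≈ 1.26 minutes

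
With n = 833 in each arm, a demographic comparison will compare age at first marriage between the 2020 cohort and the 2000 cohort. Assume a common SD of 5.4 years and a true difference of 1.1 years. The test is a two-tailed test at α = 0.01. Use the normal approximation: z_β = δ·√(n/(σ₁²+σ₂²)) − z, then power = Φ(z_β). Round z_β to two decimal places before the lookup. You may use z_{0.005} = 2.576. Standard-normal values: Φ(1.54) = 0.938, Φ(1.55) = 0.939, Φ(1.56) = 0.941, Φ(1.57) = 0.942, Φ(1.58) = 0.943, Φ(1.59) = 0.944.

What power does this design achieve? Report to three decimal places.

Power ≈ 0.943

z_β = δ·√(n/(σ₁²+σ₂²)) − z_{α/2}
    = 1.1 · √(833/58.32) − 2.576
    = 1.1 · 3.77932 − 2.576
    = 4.1573 − 2.576 = 1.5813 → 1.58
Power = Φ(1.58) = 0.943.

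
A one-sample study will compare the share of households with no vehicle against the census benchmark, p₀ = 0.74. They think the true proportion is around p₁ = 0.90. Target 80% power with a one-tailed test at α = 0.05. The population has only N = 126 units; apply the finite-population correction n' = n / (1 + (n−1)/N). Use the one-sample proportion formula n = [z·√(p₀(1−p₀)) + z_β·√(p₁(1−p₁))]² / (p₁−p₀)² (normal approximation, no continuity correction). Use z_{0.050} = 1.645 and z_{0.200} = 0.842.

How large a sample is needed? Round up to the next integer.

n = 29

n = [z_α·√(p₀q₀) + z_β·√(p₁q₁)]² / (p₁ − p₀)²
  = [1.645·√(0.74·0.26) + 0.842·√(0.90·0.10)]² / (0.16)²
  = [1.645·0.4386 + 0.842·0.3000]² / 0.0256
  = [0.9742]² / 0.0256
  = 37.07
Finite-population correction (N = 126): 37.07 / (1 + (37.07 − 1)/126) = 28.82.
Round up → n = 29.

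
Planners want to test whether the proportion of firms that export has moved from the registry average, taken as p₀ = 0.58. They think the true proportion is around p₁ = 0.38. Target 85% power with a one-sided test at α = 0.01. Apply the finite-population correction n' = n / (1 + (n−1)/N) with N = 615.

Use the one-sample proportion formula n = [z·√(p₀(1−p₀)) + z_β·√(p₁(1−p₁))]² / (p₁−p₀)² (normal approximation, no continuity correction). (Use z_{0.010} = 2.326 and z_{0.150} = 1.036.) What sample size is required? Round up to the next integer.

n = 62

n = [z_α·√(p₀q₀) + z_β·√(p₁q₁)]² / (p₁ − p₀)²
  = [2.326·√(0.58·0.42) + 1.036·√(0.38·0.62)]² / (-0.20)²
  = [2.326·0.4936 + 1.036·0.4854]² / 0.0400
  = [1.6509]² / 0.0400
  = 68.13
Finite-population correction (N = 615): 68.13 / (1 + (68.13 − 1)/615) = 61.43.
Round up → n = 62.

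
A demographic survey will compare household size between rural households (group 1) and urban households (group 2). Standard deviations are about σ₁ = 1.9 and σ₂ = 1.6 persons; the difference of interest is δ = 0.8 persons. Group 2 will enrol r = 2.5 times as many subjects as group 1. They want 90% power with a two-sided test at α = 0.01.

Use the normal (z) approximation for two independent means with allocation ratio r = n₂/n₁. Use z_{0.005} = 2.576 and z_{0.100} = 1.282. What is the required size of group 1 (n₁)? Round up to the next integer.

n₁ = 108

n₁ = (z_{α/2} + z_β)² · (σ₁² + σ₂²/r) / δ²
   = (2.576 + 1.282)² · (1.9² + 1.6²/2.5) / 0.8²
   = 14.8842 · (3.61 + 1.024) / 0.64
   = 14.8842 · 4.634 / 0.64
   = 107.77
Round up → n₁ = 108; n₂ = r·n₁ = 2.5 × 108 = 270.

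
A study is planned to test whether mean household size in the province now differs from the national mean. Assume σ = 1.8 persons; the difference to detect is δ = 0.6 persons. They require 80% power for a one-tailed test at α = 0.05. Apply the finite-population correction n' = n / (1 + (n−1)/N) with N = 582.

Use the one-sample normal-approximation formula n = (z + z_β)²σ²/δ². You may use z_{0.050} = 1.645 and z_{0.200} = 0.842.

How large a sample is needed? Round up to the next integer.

n = (z_α + z_β)² · σ² / δ²
  = (1.645 + 0.842)² · 1.8² / 0.6²
  = 6.1852 · 3.24 / 0.36
  = 55.67
Finite-population correction (N = 582): 55.67 / (1 + (55.67 − 1)/582) = 50.89.
Round up → n = 51.

n = 51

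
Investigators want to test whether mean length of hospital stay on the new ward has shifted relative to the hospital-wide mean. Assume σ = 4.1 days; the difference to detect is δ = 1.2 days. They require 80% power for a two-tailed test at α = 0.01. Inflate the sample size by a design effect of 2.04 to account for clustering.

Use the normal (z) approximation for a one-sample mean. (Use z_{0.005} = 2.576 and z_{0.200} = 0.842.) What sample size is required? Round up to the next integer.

n = 279

n = (z_{α/2} + z_β)² · σ² / δ²
  = (2.576 + 0.842)² · 4.1² / 1.2²
  = 11.6827 · 16.81 / 1.44
  = 136.38
Design effect: 2.04 × 136.38 = 278.21.
Round up → n = 279.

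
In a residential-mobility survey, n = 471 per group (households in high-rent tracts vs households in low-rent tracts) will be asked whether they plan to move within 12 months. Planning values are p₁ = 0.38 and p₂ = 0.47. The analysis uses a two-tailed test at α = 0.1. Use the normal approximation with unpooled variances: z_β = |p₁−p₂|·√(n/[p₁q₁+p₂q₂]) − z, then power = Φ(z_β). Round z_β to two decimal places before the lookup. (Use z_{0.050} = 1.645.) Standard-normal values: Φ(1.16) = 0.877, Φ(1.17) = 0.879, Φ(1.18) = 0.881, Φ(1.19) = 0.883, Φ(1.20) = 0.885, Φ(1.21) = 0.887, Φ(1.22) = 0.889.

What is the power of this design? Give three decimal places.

Power ≈ 0.877

z_β = |p₁−p₂|·√(n/[p₁q₁+p₂q₂]) − z_{α/2}
    = 0.09 · √(471/0.4847) − 1.645
    = 0.09 · 31.1727 − 1.645
    = 2.8055 − 1.645 = 1.1605 → 1.16
Power = Φ(1.16) = 0.877.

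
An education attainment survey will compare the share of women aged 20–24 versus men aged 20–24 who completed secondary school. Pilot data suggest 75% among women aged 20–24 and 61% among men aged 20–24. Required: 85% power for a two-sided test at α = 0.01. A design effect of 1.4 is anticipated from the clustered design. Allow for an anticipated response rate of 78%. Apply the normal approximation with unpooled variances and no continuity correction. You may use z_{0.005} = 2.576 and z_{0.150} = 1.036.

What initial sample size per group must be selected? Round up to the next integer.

n = 509 per group

n = (z_{α/2} + z_β)² · [p₁(1−p₁) + p₂(1−p₂)] / (p₁ − p₂)²
  = (2.576 + 1.036)² · (0.75·0.25 + 0.61·0.39) / (0.14)²
  = (3.612)² · (0.1875 + 0.2379) / 0.0196
  = 13.0465 · 0.4254 / 0.0196
  = 283.16
Design effect: 1.4 × 283.16 = 396.43.
Adjust for 78% response: 396.43 / 0.78 = 508.24.
Round up → n = 509 per group.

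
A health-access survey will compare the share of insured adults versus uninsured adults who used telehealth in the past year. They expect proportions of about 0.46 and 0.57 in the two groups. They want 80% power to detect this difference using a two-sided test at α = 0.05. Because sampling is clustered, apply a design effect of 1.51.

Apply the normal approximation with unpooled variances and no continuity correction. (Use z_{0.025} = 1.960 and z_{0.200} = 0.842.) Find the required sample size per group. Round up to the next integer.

n = (z_{α/2} + z_β)² · [p₁(1−p₁) + p₂(1−p₂)] / (p₁ − p₂)²
  = (1.960 + 0.842)² · (0.46·0.54 + 0.57·0.43) / (-0.11)²
  = (2.802)² · (0.2484 + 0.2451) / 0.0121
  = 7.8512 · 0.4935 / 0.0121
  = 320.21
Design effect: 1.51 × 320.21 = 483.52.
Round up → n = 484 per group.

n = 484 per group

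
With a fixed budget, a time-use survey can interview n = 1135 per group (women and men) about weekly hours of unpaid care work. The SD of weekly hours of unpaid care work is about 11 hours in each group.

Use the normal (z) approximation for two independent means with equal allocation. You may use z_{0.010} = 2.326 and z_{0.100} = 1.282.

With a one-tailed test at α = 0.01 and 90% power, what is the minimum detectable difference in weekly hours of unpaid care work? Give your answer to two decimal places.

δ = (z_α + z_β) · √((σ₁²+σ₂²)/n)
  = (2.326 + 1.282) · √(242/1135)
  = 3.608 · √0.21322
  = 3.608 · 0.4618
  = 1.6660

Minimum detectable difference ≈ 1.67 hours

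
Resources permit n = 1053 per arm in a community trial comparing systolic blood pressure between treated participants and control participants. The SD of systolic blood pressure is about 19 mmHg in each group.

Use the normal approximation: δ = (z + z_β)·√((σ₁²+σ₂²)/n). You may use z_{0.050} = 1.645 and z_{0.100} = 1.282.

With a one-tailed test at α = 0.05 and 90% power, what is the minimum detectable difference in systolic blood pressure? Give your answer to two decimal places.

Minimum detectable difference ≈ 2.42 mmHg

δ = (z_α + z_β) · √((σ₁²+σ₂²)/n)
  = (1.645 + 1.282) · √(722/1053)
  = 2.927 · √0.68566
  = 2.927 · 0.8280
  = 2.4237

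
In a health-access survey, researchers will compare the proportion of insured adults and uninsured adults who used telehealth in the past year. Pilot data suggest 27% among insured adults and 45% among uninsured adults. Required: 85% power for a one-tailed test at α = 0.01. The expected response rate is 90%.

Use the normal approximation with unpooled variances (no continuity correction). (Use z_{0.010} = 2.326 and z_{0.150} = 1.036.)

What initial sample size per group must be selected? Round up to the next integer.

n = (z_α + z_β)² · [p₁(1−p₁) + p₂(1−p₂)] / (p₁ − p₂)²
  = (2.326 + 1.036)² · (0.27·0.73 + 0.45·0.55) / (-0.18)²
  = (3.362)² · (0.1971 + 0.2475) / 0.0324
  = 11.3030 · 0.4446 / 0.0324
  = 155.10
Adjust for 90% response: 155.10 / 0.90 = 172.34.
Round up → n = 173 per group.

n = 173 per group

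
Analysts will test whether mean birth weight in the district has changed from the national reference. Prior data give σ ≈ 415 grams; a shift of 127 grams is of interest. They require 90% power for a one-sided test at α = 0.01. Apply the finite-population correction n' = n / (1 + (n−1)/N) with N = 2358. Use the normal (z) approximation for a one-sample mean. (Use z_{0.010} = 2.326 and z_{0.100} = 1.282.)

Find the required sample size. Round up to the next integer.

n = (z_α + z_β)² · σ² / δ²
  = (2.326 + 1.282)² · 415² / 127²
  = 13.0177 · 172225 / 16129
  = 139.00
Finite-population correction (N = 2358): 139.00 / (1 + (139.00 − 1)/2358) = 131.32.
Round up → n = 132.

n = 132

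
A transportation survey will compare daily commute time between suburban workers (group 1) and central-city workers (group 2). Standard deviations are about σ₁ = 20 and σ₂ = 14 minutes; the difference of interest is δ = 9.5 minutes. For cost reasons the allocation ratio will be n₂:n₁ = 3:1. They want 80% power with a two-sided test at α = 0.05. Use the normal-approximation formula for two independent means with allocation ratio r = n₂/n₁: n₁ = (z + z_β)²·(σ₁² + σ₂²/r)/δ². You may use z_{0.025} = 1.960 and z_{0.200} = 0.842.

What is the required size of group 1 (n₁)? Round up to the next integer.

n₁ = (z_{α/2} + z_β)² · (σ₁² + σ₂²/r) / δ²
   = (1.960 + 0.842)² · (20² + 14²/3) / 9.5²
   = 7.8512 · (400 + 65.3333) / 90.25
   = 7.8512 · 465.3333 / 90.25
   = 40.48
Round up → n₁ = 41; n₂ = r·n₁ = 3 × 41 = 123.

n₁ = 41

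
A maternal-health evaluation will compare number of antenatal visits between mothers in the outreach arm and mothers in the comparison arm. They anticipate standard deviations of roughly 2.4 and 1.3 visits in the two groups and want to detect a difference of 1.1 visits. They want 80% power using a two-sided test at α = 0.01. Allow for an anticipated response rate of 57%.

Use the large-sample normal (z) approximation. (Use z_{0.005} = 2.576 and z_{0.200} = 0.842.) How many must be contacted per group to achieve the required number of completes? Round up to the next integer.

n = (z_{α/2} + z_β)² · (σ₁² + σ₂²) / δ²
  = (2.576 + 0.842)² · (2.4² + 1.3² = 7.45) / 1.1²
  = 11.6827 · 7.45 / 1.21
  = 71.93
Adjust for 57% response: 71.93 / 0.57 = 126.19.
Round up → n = 127 per group.

n = 127 per group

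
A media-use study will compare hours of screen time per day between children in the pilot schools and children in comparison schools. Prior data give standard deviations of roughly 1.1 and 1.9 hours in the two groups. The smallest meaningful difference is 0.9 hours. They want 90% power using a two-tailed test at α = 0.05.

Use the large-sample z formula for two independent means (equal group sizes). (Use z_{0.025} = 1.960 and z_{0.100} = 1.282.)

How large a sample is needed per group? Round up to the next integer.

n = 63 per group

n = (z_{α/2} + z_β)² · (σ₁² + σ₂²) / δ²
  = (1.960 + 1.282)² · (1.1² + 1.9² = 4.82) / 0.9²
  = 10.5106 · 4.82 / 0.81
  = 62.54
Round up → n = 63 per group.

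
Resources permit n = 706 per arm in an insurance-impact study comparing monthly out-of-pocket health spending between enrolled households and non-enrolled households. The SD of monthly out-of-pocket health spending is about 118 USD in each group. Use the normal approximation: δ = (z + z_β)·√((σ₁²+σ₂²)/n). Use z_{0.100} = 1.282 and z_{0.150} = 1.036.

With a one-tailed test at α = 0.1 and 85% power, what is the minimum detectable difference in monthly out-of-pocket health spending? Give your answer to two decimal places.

δ = (z_α + z_β) · √((σ₁²+σ₂²)/n)
  = (1.282 + 1.036) · √(27848/706)
  = 2.318 · √39.4448
  = 2.318 · 6.2805
  = 14.5582

Minimum detectable difference ≈ 14.56 USD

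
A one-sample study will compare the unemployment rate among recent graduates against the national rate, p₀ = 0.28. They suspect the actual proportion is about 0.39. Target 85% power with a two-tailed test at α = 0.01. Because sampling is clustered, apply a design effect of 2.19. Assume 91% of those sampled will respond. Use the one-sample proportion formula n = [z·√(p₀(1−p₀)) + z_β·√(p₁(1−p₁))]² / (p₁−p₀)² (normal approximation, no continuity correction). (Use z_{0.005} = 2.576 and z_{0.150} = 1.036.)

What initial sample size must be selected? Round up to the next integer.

n = [z_{α/2}·√(p₀q₀) + z_β·√(p₁q₁)]² / (p₁ − p₀)²
  = [2.576·√(0.28·0.72) + 1.036·√(0.39·0.61)]² / (0.11)²
  = [2.576·0.4490 + 1.036·0.4877]² / 0.0121
  = [1.6619]² / 0.0121
  = 228.27
Design effect: 2.19 × 228.27 = 499.90.
Adjust for 91% response: 499.90 / 0.91 = 549.34.
Round up → n = 550.

n = 550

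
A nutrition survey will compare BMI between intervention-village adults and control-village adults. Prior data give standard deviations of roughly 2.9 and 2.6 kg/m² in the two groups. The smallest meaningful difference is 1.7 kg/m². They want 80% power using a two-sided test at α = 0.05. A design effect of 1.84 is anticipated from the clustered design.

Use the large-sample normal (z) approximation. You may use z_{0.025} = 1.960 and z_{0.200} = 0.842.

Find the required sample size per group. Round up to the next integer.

n = 76 per group

n = (z_{α/2} + z_β)² · (σ₁² + σ₂²) / δ²
  = (1.960 + 0.842)² · (2.9² + 2.6² = 15.17) / 1.7²
  = 7.8512 · 15.17 / 2.89
  = 41.21
Design effect: 1.84 × 41.21 = 75.83.
Round up → n = 76 per group.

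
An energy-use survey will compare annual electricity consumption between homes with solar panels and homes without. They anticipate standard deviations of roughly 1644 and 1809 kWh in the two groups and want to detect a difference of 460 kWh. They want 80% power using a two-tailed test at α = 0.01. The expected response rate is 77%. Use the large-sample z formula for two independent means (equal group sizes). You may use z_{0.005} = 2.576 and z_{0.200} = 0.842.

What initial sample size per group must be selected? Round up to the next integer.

n = 429 per group

n = (z_{α/2} + z_β)² · (σ₁² + σ₂²) / δ²
  = (2.576 + 0.842)² · (1644² + 1809² = 5975217) / 460²
  = 11.6827 · 5975217 / 211600
  = 329.90
Adjust for 77% response: 329.90 / 0.77 = 428.44.
Round up → n = 429 per group.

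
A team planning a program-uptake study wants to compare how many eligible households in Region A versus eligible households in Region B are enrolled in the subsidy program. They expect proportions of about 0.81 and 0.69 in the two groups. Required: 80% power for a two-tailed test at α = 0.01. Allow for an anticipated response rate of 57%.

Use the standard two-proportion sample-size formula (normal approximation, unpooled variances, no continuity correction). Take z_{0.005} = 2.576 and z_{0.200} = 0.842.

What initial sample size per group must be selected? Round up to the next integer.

n = 524 per group

n = (z_{α/2} + z_β)² · [p₁(1−p₁) + p₂(1−p₂)] / (p₁ − p₂)²
  = (2.576 + 0.842)² · (0.81·0.19 + 0.69·0.31) / (0.12)²
  = (3.418)² · (0.1539 + 0.2139) / 0.0144
  = 11.6827 · 0.3678 / 0.0144
  = 298.40
Adjust for 57% response: 298.40 / 0.57 = 523.50.
Round up → n = 524 per group.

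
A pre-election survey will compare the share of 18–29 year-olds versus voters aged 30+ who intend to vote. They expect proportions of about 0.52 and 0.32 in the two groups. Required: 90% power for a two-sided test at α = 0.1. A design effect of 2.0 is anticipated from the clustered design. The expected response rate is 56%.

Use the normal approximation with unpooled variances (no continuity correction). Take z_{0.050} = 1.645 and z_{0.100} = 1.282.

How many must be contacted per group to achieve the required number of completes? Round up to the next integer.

n = (z_{α/2} + z_β)² · [p₁(1−p₁) + p₂(1−p₂)] / (p₁ − p₂)²
  = (1.645 + 1.282)² · (0.52·0.48 + 0.32·0.68) / (0.20)²
  = (2.927)² · (0.2496 + 0.2176) / 0.0400
  = 8.5673 · 0.4672 / 0.0400
  = 100.07
Design effect: 2.0 × 100.07 = 200.13.
Adjust for 56% response: 200.13 / 0.56 = 357.38.
Round up → n = 358 per group.

n = 358 per group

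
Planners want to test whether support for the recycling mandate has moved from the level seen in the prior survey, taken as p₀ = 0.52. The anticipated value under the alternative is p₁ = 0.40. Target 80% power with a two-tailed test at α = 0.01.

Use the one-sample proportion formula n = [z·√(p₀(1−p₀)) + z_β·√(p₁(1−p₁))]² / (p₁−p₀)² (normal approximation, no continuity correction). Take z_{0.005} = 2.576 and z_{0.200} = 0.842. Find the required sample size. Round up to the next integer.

n = [z_{α/2}·√(p₀q₀) + z_β·√(p₁q₁)]² / (p₁ − p₀)²
  = [2.576·√(0.52·0.48) + 0.842·√(0.40·0.60)]² / (-0.12)²
  = [2.576·0.4996 + 0.842·0.4899]² / 0.0144
  = [1.6995]² / 0.0144
  = 200.57
Round up → n = 201.

n = 201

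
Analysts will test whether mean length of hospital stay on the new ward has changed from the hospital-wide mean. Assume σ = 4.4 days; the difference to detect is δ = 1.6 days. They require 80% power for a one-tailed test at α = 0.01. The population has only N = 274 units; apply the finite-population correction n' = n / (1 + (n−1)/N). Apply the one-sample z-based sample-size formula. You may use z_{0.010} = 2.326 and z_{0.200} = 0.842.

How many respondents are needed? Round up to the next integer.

n = (z_α + z_β)² · σ² / δ²
  = (2.326 + 0.842)² · 4.4² / 1.6²
  = 10.0362 · 19.36 / 2.56
  = 75.90
Finite-population correction (N = 274): 75.90 / (1 + (75.90 − 1)/274) = 59.61.
Round up → n = 60.

n = 60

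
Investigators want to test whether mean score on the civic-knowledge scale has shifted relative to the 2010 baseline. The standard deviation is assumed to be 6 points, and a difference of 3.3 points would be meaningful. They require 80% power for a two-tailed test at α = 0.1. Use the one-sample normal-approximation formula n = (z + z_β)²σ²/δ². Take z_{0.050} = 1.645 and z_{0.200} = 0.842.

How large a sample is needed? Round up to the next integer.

n = 21

n = (z_{α/2} + z_β)² · σ² / δ²
  = (1.645 + 0.842)² · 6² / 3.3²
  = 6.1852 · 36 / 10.89
  = 20.45
Round up → n = 21.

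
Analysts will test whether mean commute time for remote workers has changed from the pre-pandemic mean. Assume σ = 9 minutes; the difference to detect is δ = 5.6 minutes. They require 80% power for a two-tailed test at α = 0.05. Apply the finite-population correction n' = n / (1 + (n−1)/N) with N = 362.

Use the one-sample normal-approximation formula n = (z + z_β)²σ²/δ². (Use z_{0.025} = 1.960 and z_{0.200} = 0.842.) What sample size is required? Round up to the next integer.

n = 20

n = (z_{α/2} + z_β)² · σ² / δ²
  = (1.960 + 0.842)² · 9² / 5.6²
  = 7.8512 · 81 / 31.36
  = 20.28
Finite-population correction (N = 362): 20.28 / (1 + (20.28 − 1)/362) = 19.25.
Round up → n = 20.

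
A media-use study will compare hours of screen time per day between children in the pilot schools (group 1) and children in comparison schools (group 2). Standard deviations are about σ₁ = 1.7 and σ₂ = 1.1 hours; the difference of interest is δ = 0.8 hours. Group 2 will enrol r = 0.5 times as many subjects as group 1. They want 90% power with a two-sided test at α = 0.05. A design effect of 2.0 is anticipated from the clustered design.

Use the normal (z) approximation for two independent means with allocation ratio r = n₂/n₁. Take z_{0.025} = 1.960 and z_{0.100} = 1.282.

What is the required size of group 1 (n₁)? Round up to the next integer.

n₁ = 175

n₁ = (z_{α/2} + z_β)² · (σ₁² + σ₂²/r) / δ²
   = (1.960 + 1.282)² · (1.7² + 1.1²/0.5) / 0.8²
   = 10.5106 · (2.89 + 2.42) / 0.64
   = 10.5106 · 5.31 / 0.64
   = 87.20
Design effect: 2.0 × 87.20 = 174.41.
Round up → n₁ = 175; n₂ = r·n₁ = 0.5 × 175 = 88.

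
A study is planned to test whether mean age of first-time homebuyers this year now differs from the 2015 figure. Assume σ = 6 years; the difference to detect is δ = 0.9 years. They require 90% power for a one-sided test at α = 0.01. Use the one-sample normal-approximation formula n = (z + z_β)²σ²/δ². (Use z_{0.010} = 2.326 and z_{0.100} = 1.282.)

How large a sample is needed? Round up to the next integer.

n = 579

n = (z_α + z_β)² · σ² / δ²
  = (2.326 + 1.282)² · 6² / 0.9²
  = 13.0177 · 36 / 0.81
  = 578.56
Round up → n = 579.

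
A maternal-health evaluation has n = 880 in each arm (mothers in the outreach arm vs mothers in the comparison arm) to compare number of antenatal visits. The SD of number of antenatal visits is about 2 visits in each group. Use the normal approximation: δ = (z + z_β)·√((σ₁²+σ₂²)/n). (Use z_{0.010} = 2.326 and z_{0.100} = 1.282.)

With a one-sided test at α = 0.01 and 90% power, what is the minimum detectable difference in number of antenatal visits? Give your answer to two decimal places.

δ = (z_α + z_β) · √((σ₁²+σ₂²)/n)
  = (2.326 + 1.282) · √(8/880)
  = 3.608 · √0.00909
  = 3.608 · 0.0953
  = 0.3440

Minimum detectable difference ≈ 0.34 visits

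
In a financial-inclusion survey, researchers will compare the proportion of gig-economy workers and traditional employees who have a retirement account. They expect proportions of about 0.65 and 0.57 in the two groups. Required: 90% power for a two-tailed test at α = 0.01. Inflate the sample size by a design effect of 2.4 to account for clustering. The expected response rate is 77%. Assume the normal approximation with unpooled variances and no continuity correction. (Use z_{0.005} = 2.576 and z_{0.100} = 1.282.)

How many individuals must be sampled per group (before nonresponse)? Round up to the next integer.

n = (z_{α/2} + z_β)² · [p₁(1−p₁) + p₂(1−p₂)] / (p₁ − p₂)²
  = (2.576 + 1.282)² · (0.65·0.35 + 0.57·0.43) / (0.08)²
  = (3.858)² · (0.2275 + 0.2451) / 0.0064
  = 14.8842 · 0.4726 / 0.0064
  = 1099.10
Design effect: 2.4 × 1099.10 = 2637.85.
Adjust for 77% response: 2637.85 / 0.77 = 3425.77.
Round up → n = 3426 per group.

n = 3426 per group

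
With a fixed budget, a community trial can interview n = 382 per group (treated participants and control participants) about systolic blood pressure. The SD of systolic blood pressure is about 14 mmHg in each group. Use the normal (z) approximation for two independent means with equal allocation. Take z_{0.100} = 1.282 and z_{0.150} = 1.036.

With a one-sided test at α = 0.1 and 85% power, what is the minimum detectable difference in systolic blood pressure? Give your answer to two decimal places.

Minimum detectable difference ≈ 2.35 mmHg

δ = (z_α + z_β) · √((σ₁²+σ₂²)/n)
  = (1.282 + 1.036) · √(392/382)
  = 2.318 · √1.0262
  = 2.318 · 1.0130
  = 2.3481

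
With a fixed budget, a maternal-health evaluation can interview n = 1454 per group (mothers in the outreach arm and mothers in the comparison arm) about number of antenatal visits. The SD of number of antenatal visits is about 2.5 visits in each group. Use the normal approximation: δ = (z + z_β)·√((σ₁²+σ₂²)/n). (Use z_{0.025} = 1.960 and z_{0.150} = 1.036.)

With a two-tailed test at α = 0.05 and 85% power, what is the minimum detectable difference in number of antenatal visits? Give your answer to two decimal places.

Minimum detectable difference ≈ 0.28 visits

δ = (z_{α/2} + z_β) · √((σ₁²+σ₂²)/n)
  = (1.960 + 1.036) · √(12.5/1454)
  = 2.996 · √0.0086
  = 2.996 · 0.0927
  = 0.2778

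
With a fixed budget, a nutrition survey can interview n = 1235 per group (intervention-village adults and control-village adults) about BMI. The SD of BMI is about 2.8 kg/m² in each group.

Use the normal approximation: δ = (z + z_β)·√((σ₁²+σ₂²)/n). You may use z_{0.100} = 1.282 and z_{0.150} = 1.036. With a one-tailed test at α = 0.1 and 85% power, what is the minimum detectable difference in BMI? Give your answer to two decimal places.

δ = (z_α + z_β) · √((σ₁²+σ₂²)/n)
  = (1.282 + 1.036) · √(15.68/1235)
  = 2.318 · √0.0127
  = 2.318 · 0.1127
  = 0.2612

Minimum detectable difference ≈ 0.26 kg/m²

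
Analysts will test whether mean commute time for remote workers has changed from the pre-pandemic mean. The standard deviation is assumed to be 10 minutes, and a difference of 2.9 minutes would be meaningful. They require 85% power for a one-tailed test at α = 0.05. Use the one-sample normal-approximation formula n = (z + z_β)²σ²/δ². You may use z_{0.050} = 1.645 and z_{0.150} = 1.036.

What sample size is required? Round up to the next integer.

n = (z_α + z_β)² · σ² / δ²
  = (1.645 + 1.036)² · 10² / 2.9²
  = 7.1878 · 100 / 8.41
  = 85.47
Round up → n = 86.

n = 86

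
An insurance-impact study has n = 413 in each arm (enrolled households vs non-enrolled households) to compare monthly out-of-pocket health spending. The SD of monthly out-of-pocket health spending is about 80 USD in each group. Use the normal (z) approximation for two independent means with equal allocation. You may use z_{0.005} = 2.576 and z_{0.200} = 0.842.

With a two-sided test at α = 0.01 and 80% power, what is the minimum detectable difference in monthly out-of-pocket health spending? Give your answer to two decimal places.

δ = (z_{α/2} + z_β) · √((σ₁²+σ₂²)/n)
  = (2.576 + 0.842) · √(12800/413)
  = 3.418 · √30.9927
  = 3.418 · 5.5671
  = 19.0284

Minimum detectable difference ≈ 19.03 USD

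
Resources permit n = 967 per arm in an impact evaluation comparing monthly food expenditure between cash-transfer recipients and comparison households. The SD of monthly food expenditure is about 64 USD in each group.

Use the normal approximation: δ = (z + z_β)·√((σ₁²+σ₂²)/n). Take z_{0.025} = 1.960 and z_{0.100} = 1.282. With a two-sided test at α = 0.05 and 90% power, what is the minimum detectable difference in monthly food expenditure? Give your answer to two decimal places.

Minimum detectable difference ≈ 9.44 USD

δ = (z_{α/2} + z_β) · √((σ₁²+σ₂²)/n)
  = (1.960 + 1.282) · √(8192/967)
  = 3.242 · √8.4716
  = 3.242 · 2.9106
  = 9.4361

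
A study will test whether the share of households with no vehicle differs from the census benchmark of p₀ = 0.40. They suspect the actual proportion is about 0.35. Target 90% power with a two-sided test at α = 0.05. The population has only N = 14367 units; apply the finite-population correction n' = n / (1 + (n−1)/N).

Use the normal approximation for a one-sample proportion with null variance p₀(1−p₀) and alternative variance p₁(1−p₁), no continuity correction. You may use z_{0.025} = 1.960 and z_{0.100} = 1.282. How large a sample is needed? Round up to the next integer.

n = [z_{α/2}·√(p₀q₀) + z_β·√(p₁q₁)]² / (p₁ − p₀)²
  = [1.960·√(0.40·0.60) + 1.282·√(0.35·0.65)]² / (-0.05)²
  = [1.960·0.4899 + 1.282·0.4770]² / 0.0025
  = [1.5717]² / 0.0025
  = 988.06
Finite-population correction (N = 14367): 988.06 / (1 + (988.06 − 1)/14367) = 924.55.
Round up → n = 925.

n = 925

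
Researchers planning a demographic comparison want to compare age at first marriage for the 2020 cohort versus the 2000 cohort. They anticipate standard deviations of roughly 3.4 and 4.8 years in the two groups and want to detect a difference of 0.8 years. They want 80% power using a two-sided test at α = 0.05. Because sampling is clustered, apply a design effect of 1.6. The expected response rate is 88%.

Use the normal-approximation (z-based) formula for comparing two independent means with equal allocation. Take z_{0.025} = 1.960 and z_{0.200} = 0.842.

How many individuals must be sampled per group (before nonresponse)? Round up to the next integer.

n = 772 per group

n = (z_{α/2} + z_β)² · (σ₁² + σ₂²) / δ²
  = (1.960 + 0.842)² · (3.4² + 4.8² = 34.6) / 0.8²
  = 7.8512 · 34.6 / 0.64
  = 424.46
Design effect: 1.6 × 424.46 = 679.13.
Adjust for 88% response: 679.13 / 0.88 = 771.74.
Round up → n = 772 per group.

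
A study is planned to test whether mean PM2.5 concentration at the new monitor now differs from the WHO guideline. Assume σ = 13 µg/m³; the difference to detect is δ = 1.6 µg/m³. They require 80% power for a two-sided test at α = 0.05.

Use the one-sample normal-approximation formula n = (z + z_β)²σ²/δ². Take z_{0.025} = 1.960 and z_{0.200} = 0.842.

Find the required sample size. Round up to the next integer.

n = (z_{α/2} + z_β)² · σ² / δ²
  = (1.960 + 0.842)² · 13² / 1.6²
  = 7.8512 · 169 / 2.56
  = 518.30
Round up → n = 519.

n = 519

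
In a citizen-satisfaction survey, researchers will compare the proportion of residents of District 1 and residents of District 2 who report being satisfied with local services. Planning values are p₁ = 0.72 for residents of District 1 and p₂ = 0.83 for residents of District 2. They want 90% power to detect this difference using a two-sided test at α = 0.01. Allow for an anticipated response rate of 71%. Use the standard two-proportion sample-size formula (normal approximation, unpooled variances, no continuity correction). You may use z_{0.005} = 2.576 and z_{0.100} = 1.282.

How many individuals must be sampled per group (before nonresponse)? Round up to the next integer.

n = (z_{α/2} + z_β)² · [p₁(1−p₁) + p₂(1−p₂)] / (p₁ − p₂)²
  = (2.576 + 1.282)² · (0.72·0.28 + 0.83·0.17) / (-0.11)²
  = (3.858)² · (0.2016 + 0.1411) / 0.0121
  = 14.8842 · 0.3427 / 0.0121
  = 421.55
Adjust for 71% response: 421.55 / 0.71 = 593.74.
Round up → n = 594 per group.

n = 594 per group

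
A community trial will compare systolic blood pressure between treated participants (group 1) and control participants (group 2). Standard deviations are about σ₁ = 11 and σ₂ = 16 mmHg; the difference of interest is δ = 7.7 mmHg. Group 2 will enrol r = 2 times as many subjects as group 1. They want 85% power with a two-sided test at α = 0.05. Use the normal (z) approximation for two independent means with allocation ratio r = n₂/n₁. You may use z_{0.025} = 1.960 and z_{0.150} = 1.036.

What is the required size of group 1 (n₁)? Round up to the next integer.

n₁ = 38

n₁ = (z_{α/2} + z_β)² · (σ₁² + σ₂²/r) / δ²
   = (1.960 + 1.036)² · (11² + 16²/2) / 7.7²
   = 8.9760 · (121 + 128) / 59.29
   = 8.9760 · 249 / 59.29
   = 37.70
Round up → n₁ = 38; n₂ = r·n₁ = 2 × 38 = 76.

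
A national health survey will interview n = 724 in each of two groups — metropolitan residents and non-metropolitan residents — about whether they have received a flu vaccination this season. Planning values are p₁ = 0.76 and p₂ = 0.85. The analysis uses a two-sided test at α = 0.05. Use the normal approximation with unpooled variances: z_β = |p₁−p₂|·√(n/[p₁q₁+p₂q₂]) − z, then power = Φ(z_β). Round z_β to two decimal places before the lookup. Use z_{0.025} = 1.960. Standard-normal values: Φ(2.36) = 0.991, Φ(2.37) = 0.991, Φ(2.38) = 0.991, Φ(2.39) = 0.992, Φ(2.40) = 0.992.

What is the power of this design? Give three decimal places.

z_β = |p₁−p₂|·√(n/[p₁q₁+p₂q₂]) − z_{α/2}
    = 0.09 · √(724/0.3099) − 1.960
    = 0.09 · 48.3346 − 1.960
    = 4.3501 − 1.960 = 2.3901 → 2.39
Power = Φ(2.39) = 0.992.

Power ≈ 0.992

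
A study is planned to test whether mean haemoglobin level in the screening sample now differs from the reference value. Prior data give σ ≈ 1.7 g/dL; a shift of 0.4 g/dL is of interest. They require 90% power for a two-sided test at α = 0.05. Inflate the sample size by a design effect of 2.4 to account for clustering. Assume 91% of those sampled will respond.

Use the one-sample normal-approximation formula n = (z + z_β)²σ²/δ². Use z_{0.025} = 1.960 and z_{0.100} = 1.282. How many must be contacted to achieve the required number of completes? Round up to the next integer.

n = 501

n = (z_{α/2} + z_β)² · σ² / δ²
  = (1.960 + 1.282)² · 1.7² / 0.4²
  = 10.5106 · 2.89 / 0.16
  = 189.85
Design effect: 2.4 × 189.85 = 455.63.
Adjust for 91% response: 455.63 / 0.91 = 500.70.
Round up → n = 501.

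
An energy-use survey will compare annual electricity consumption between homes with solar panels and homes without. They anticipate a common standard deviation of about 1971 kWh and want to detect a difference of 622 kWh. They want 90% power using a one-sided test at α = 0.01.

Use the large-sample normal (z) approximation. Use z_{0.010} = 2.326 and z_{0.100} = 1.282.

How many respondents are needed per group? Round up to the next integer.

n = 262 per group

n = (z_α + z_β)² · (σ₁² + σ₂²) / δ²
  = (2.326 + 1.282)² · (2·1971² = 7769682) / 622²
  = 13.0177 · 7769682 / 386884
  = 261.43
Round up → n = 262 per group.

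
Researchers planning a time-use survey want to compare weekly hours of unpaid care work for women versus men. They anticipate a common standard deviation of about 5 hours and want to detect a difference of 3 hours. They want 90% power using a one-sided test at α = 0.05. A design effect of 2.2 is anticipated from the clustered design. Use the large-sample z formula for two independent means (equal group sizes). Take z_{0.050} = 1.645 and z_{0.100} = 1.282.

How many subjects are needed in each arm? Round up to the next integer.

n = 105 per group

n = (z_α + z_β)² · (σ₁² + σ₂²) / δ²
  = (1.645 + 1.282)² · (2·5² = 50) / 3²
  = 8.5673 · 50 / 9
  = 47.60
Design effect: 2.2 × 47.60 = 104.71.
Round up → n = 105 per group.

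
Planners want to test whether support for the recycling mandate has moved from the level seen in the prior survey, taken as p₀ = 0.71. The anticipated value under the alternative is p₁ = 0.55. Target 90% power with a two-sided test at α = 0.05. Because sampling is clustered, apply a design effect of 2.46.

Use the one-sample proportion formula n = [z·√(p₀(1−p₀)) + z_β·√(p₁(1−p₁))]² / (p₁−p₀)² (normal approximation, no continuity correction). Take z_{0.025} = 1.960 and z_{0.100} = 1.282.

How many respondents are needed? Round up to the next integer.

n = [z_{α/2}·√(p₀q₀) + z_β·√(p₁q₁)]² / (p₁ − p₀)²
  = [1.960·√(0.71·0.29) + 1.282·√(0.55·0.45)]² / (-0.16)²
  = [1.960·0.4538 + 1.282·0.4975]² / 0.0256
  = [1.5272]² / 0.0256
  = 91.10
Design effect: 2.46 × 91.10 = 224.11.
Round up → n = 225.

n = 225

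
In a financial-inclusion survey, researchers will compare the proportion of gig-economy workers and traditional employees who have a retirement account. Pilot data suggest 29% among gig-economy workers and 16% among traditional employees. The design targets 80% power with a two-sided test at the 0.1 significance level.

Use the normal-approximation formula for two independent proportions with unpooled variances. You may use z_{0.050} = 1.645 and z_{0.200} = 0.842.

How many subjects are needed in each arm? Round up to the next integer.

n = 125 per group

n = (z_{α/2} + z_β)² · [p₁(1−p₁) + p₂(1−p₂)] / (p₁ − p₂)²
  = (1.645 + 0.842)² · (0.29·0.71 + 0.16·0.84) / (0.13)²
  = (2.487)² · (0.2059 + 0.1344) / 0.0169
  = 6.1852 · 0.3403 / 0.0169
  = 124.55
Round up → n = 125 per group.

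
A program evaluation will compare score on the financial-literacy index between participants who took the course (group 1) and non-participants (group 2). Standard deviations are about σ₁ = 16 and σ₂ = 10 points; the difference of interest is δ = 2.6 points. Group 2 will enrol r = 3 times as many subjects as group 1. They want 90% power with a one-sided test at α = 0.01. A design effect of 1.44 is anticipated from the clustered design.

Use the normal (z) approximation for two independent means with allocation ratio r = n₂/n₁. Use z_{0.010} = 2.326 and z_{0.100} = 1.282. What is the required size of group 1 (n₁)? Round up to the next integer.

n₁ = (z_α + z_β)² · (σ₁² + σ₂²/r) / δ²
   = (2.326 + 1.282)² · (16² + 10²/3) / 2.6²
   = 13.0177 · (256 + 33.3333) / 6.76
   = 13.0177 · 289.3333 / 6.76
   = 557.17
Design effect: 1.44 × 557.17 = 802.32.
Round up → n₁ = 803; n₂ = r·n₁ = 3 × 803 = 2409.

n₁ = 803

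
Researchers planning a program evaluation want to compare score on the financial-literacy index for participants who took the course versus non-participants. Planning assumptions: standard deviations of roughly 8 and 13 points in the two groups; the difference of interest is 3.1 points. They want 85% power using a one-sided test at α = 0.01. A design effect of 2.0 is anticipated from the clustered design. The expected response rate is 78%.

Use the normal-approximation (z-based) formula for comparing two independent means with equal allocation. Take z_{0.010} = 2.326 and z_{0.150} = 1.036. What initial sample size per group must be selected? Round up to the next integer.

n = (z_α + z_β)² · (σ₁² + σ₂²) / δ²
  = (2.326 + 1.036)² · (8² + 13² = 233) / 3.1²
  = 11.3030 · 233 / 9.61
  = 274.05
Design effect: 2.0 × 274.05 = 548.10.
Adjust for 78% response: 548.10 / 0.78 = 702.69.
Round up → n = 703 per group.

n = 703 per group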